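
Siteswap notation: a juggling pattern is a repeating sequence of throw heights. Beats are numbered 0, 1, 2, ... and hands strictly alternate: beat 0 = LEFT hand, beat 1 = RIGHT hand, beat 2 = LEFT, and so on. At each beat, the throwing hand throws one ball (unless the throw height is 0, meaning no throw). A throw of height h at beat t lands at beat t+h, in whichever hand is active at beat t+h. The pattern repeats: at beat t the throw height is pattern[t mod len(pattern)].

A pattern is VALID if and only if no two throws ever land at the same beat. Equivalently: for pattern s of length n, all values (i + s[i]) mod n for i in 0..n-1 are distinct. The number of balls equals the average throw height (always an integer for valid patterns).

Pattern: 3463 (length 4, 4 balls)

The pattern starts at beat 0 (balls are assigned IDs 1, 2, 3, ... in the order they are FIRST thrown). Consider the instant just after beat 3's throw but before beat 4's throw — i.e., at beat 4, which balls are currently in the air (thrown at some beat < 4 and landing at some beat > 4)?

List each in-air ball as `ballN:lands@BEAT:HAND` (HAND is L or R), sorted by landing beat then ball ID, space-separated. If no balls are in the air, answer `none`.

Beat 0 (L): throw ball1 h=3 -> lands@3:R; in-air after throw: [b1@3:R]
Beat 1 (R): throw ball2 h=4 -> lands@5:R; in-air after throw: [b1@3:R b2@5:R]
Beat 2 (L): throw ball3 h=6 -> lands@8:L; in-air after throw: [b1@3:R b2@5:R b3@8:L]
Beat 3 (R): throw ball1 h=3 -> lands@6:L; in-air after throw: [b2@5:R b1@6:L b3@8:L]
Beat 4 (L): throw ball4 h=3 -> lands@7:R; in-air after throw: [b2@5:R b1@6:L b4@7:R b3@8:L]

Answer: ball2:lands@5:R ball1:lands@6:L ball3:lands@8:L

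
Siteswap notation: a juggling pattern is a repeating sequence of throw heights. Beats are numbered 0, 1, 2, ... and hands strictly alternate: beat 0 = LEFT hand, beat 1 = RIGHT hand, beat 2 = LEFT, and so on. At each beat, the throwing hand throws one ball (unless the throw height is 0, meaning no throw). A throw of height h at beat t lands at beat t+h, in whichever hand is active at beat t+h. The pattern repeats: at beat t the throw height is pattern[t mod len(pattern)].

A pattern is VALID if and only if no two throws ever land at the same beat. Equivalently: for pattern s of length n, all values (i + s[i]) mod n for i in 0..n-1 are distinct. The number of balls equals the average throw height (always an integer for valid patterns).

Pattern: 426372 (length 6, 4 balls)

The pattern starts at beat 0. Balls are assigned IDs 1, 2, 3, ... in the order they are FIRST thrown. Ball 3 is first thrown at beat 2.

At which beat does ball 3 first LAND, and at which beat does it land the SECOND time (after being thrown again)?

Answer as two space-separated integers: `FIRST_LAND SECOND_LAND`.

Answer: 8 14

Derivation:
Beat 0 (L): throw ball1 h=4 -> lands@4:L; in-air after throw: [b1@4:L]
Beat 1 (R): throw ball2 h=2 -> lands@3:R; in-air after throw: [b2@3:R b1@4:L]
Beat 2 (L): throw ball3 h=6 -> lands@8:L; in-air after throw: [b2@3:R b1@4:L b3@8:L]
Beat 3 (R): throw ball2 h=3 -> lands@6:L; in-air after throw: [b1@4:L b2@6:L b3@8:L]
Beat 4 (L): throw ball1 h=7 -> lands@11:R; in-air after throw: [b2@6:L b3@8:L b1@11:R]
Beat 5 (R): throw ball4 h=2 -> lands@7:R; in-air after throw: [b2@6:L b4@7:R b3@8:L b1@11:R]
Beat 6 (L): throw ball2 h=4 -> lands@10:L; in-air after throw: [b4@7:R b3@8:L b2@10:L b1@11:R]
Beat 7 (R): throw ball4 h=2 -> lands@9:R; in-air after throw: [b3@8:L b4@9:R b2@10:L b1@11:R]
Beat 8 (L): throw ball3 h=6 -> lands@14:L; in-air after throw: [b4@9:R b2@10:L b1@11:R b3@14:L]
Beat 9 (R): throw ball4 h=3 -> lands@12:L; in-air after throw: [b2@10:L b1@11:R b4@12:L b3@14:L]
Beat 10 (L): throw ball2 h=7 -> lands@17:R; in-air after throw: [b1@11:R b4@12:L b3@14:L b2@17:R]
Beat 11 (R): throw ball1 h=2 -> lands@13:R; in-air after throw: [b4@12:L b1@13:R b3@14:L b2@17:R]
Beat 12 (L): throw ball4 h=4 -> lands@16:L; in-air after throw: [b1@13:R b3@14:L b4@16:L b2@17:R]
Beat 13 (R): throw ball1 h=2 -> lands@15:R; in-air after throw: [b3@14:L b1@15:R b4@16:L b2@17:R]
Beat 14 (L): throw ball3 h=6 -> lands@20:L; in-air after throw: [b1@15:R b4@16:L b2@17:R b3@20:L]
Ball 3: thrown@2 h=6 -> first land @8; rethrown@8 h=6 -> second land @14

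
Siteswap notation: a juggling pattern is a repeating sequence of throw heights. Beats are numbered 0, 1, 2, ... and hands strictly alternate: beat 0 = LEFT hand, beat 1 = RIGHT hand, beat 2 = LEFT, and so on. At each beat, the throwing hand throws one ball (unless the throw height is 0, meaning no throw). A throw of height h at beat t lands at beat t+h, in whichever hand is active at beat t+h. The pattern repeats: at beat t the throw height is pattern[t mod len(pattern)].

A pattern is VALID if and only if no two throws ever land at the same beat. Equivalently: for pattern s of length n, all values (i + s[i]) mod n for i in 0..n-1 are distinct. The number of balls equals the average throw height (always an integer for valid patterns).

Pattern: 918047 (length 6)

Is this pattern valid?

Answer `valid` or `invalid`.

i=0: (i + s[i]) mod n = (0 + 9) mod 6 = 3
i=1: (i + s[i]) mod n = (1 + 1) mod 6 = 2
i=2: (i + s[i]) mod n = (2 + 8) mod 6 = 4
i=3: (i + s[i]) mod n = (3 + 0) mod 6 = 3
i=4: (i + s[i]) mod n = (4 + 4) mod 6 = 2
i=5: (i + s[i]) mod n = (5 + 7) mod 6 = 0
Residues: [3, 2, 4, 3, 2, 0], distinct: False

Answer: invalid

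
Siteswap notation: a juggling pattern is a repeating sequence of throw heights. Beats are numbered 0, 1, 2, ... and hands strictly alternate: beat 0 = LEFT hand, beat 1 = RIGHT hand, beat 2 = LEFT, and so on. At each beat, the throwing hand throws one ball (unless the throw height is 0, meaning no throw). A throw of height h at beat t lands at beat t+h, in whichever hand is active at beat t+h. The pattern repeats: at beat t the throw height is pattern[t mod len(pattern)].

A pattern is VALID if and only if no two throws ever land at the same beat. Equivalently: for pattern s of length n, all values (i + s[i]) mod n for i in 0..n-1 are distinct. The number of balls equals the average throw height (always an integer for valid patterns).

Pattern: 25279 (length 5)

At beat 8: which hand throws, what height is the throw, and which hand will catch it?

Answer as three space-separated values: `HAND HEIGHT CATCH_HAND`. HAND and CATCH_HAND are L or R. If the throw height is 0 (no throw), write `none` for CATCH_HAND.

Beat 8: 8 mod 2 = 0, so hand = L
Throw height = pattern[8 mod 5] = pattern[3] = 7
Lands at beat 8+7=15, 15 mod 2 = 1, so catch hand = R

Answer: L 7 R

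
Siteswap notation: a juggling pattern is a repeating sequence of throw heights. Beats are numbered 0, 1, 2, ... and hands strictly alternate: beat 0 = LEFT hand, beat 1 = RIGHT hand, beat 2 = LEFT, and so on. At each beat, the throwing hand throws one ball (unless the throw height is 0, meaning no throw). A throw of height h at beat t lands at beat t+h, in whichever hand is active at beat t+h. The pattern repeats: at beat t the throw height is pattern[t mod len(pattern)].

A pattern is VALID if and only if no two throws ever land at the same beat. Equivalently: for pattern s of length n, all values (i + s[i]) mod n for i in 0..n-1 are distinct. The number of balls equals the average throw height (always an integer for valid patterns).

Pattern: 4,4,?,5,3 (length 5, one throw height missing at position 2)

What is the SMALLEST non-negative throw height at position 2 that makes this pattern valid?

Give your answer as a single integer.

i=0: (0 + 4) mod 5 = 4
i=1: (1 + 4) mod 5 = 0
i=2: s[i]=? (unknown)
i=3: (3 + 5) mod 5 = 3
i=4: (4 + 3) mod 5 = 2
Known residues: [0, 2, 3, 4]; need a permutation of 0..4, so missing residue r = 1
Need (2 + s) mod 5 = 1; smallest s = (1 - 2) mod 5 = 4

Answer: 4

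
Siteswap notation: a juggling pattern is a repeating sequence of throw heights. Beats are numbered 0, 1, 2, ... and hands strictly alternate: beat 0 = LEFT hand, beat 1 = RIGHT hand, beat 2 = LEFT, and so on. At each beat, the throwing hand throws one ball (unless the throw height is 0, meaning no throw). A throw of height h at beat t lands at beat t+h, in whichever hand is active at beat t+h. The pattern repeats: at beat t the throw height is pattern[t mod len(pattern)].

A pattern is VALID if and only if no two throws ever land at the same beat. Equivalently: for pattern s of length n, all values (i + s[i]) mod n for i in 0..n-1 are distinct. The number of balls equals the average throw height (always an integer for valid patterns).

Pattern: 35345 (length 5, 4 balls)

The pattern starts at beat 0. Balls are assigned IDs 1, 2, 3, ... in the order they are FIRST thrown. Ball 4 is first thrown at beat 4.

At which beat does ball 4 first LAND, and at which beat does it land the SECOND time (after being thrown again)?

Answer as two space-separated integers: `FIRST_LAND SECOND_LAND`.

Beat 0 (L): throw ball1 h=3 -> lands@3:R; in-air after throw: [b1@3:R]
Beat 1 (R): throw ball2 h=5 -> lands@6:L; in-air after throw: [b1@3:R b2@6:L]
Beat 2 (L): throw ball3 h=3 -> lands@5:R; in-air after throw: [b1@3:R b3@5:R b2@6:L]
Beat 3 (R): throw ball1 h=4 -> lands@7:R; in-air after throw: [b3@5:R b2@6:L b1@7:R]
Beat 4 (L): throw ball4 h=5 -> lands@9:R; in-air after throw: [b3@5:R b2@6:L b1@7:R b4@9:R]
Beat 5 (R): throw ball3 h=3 -> lands@8:L; in-air after throw: [b2@6:L b1@7:R b3@8:L b4@9:R]
Beat 6 (L): throw ball2 h=5 -> lands@11:R; in-air after throw: [b1@7:R b3@8:L b4@9:R b2@11:R]
Beat 7 (R): throw ball1 h=3 -> lands@10:L; in-air after throw: [b3@8:L b4@9:R b1@10:L b2@11:R]
Beat 8 (L): throw ball3 h=4 -> lands@12:L; in-air after throw: [b4@9:R b1@10:L b2@11:R b3@12:L]
Beat 9 (R): throw ball4 h=5 -> lands@14:L; in-air after throw: [b1@10:L b2@11:R b3@12:L b4@14:L]
Beat 10 (L): throw ball1 h=3 -> lands@13:R; in-air after throw: [b2@11:R b3@12:L b1@13:R b4@14:L]
Beat 11 (R): throw ball2 h=5 -> lands@16:L; in-air after throw: [b3@12:L b1@13:R b4@14:L b2@16:L]
Beat 12 (L): throw ball3 h=3 -> lands@15:R; in-air after throw: [b1@13:R b4@14:L b3@15:R b2@16:L]
Beat 13 (R): throw ball1 h=4 -> lands@17:R; in-air after throw: [b4@14:L b3@15:R b2@16:L b1@17:R]
Beat 14 (L): throw ball4 h=5 -> lands@19:R; in-air after throw: [b3@15:R b2@16:L b1@17:R b4@19:R]
Ball 4: thrown@4 h=5 -> first land @9; rethrown@9 h=5 -> second land @14

Answer: 9 14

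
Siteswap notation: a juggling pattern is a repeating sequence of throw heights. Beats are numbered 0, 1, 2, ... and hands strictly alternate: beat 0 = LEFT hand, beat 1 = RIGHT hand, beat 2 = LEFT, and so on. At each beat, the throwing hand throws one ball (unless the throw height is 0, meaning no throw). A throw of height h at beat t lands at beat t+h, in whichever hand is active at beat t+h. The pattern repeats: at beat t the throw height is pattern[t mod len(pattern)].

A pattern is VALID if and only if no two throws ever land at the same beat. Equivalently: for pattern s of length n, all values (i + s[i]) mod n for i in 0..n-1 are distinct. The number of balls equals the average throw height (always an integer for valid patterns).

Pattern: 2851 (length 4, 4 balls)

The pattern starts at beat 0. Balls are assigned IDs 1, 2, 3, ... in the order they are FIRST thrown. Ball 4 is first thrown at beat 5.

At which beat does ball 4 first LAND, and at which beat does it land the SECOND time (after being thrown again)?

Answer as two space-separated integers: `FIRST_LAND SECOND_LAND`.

Answer: 13 21

Derivation:
Beat 0 (L): throw ball1 h=2 -> lands@2:L; in-air after throw: [b1@2:L]
Beat 1 (R): throw ball2 h=8 -> lands@9:R; in-air after throw: [b1@2:L b2@9:R]
Beat 2 (L): throw ball1 h=5 -> lands@7:R; in-air after throw: [b1@7:R b2@9:R]
Beat 3 (R): throw ball3 h=1 -> lands@4:L; in-air after throw: [b3@4:L b1@7:R b2@9:R]
Beat 4 (L): throw ball3 h=2 -> lands@6:L; in-air after throw: [b3@6:L b1@7:R b2@9:R]
Beat 5 (R): throw ball4 h=8 -> lands@13:R; in-air after throw: [b3@6:L b1@7:R b2@9:R b4@13:R]
Beat 6 (L): throw ball3 h=5 -> lands@11:R; in-air after throw: [b1@7:R b2@9:R b3@11:R b4@13:R]
Beat 7 (R): throw ball1 h=1 -> lands@8:L; in-air after throw: [b1@8:L b2@9:R b3@11:R b4@13:R]
Beat 8 (L): throw ball1 h=2 -> lands@10:L; in-air after throw: [b2@9:R b1@10:L b3@11:R b4@13:R]
Beat 9 (R): throw ball2 h=8 -> lands@17:R; in-air after throw: [b1@10:L b3@11:R b4@13:R b2@17:R]
Beat 10 (L): throw ball1 h=5 -> lands@15:R; in-air after throw: [b3@11:R b4@13:R b1@15:R b2@17:R]
Beat 11 (R): throw ball3 h=1 -> lands@12:L; in-air after throw: [b3@12:L b4@13:R b1@15:R b2@17:R]
Beat 12 (L): throw ball3 h=2 -> lands@14:L; in-air after throw: [b4@13:R b3@14:L b1@15:R b2@17:R]
Beat 13 (R): throw ball4 h=8 -> lands@21:R; in-air after throw: [b3@14:L b1@15:R b2@17:R b4@21:R]
Beat 14 (L): throw ball3 h=5 -> lands@19:R; in-air after throw: [b1@15:R b2@17:R b3@19:R b4@21:R]
Beat 15 (R): throw ball1 h=1 -> lands@16:L; in-air after throw: [b1@16:L b2@17:R b3@19:R b4@21:R]
Beat 16 (L): throw ball1 h=2 -> lands@18:L; in-air after throw: [b2@17:R b1@18:L b3@19:R b4@21:R]
Beat 17 (R): throw ball2 h=8 -> lands@25:R; in-air after throw: [b1@18:L b3@19:R b4@21:R b2@25:R]
Beat 18 (L): throw ball1 h=5 -> lands@23:R; in-air after throw: [b3@19:R b4@21:R b1@23:R b2@25:R]
Beat 19 (R): throw ball3 h=1 -> lands@20:L; in-air after throw: [b3@20:L b4@21:R b1@23:R b2@25:R]
Beat 20 (L): throw ball3 h=2 -> lands@22:L; in-air after throw: [b4@21:R b3@22:L b1@23:R b2@25:R]
Beat 21 (R): throw ball4 h=8 -> lands@29:R; in-air after throw: [b3@22:L b1@23:R b2@25:R b4@29:R]
Ball 4: thrown@5 h=8 -> first land @13; rethrown@13 h=8 -> second land @21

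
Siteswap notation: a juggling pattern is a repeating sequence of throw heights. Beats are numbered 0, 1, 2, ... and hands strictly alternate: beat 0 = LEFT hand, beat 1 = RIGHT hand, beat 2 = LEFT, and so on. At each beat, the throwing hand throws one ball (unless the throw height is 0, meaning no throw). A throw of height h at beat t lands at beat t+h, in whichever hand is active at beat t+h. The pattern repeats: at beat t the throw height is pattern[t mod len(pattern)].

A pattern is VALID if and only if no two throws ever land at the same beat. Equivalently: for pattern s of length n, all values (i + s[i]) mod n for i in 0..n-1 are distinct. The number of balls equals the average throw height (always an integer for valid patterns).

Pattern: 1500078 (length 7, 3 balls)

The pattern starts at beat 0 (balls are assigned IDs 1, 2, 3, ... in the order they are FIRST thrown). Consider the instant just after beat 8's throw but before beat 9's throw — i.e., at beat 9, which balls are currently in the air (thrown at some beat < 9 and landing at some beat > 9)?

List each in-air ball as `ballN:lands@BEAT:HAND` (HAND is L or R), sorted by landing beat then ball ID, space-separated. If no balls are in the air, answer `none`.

Beat 0 (L): throw ball1 h=1 -> lands@1:R; in-air after throw: [b1@1:R]
Beat 1 (R): throw ball1 h=5 -> lands@6:L; in-air after throw: [b1@6:L]
Beat 5 (R): throw ball2 h=7 -> lands@12:L; in-air after throw: [b1@6:L b2@12:L]
Beat 6 (L): throw ball1 h=8 -> lands@14:L; in-air after throw: [b2@12:L b1@14:L]
Beat 7 (R): throw ball3 h=1 -> lands@8:L; in-air after throw: [b3@8:L b2@12:L b1@14:L]
Beat 8 (L): throw ball3 h=5 -> lands@13:R; in-air after throw: [b2@12:L b3@13:R b1@14:L]

Answer: ball2:lands@12:L ball3:lands@13:R ball1:lands@14:L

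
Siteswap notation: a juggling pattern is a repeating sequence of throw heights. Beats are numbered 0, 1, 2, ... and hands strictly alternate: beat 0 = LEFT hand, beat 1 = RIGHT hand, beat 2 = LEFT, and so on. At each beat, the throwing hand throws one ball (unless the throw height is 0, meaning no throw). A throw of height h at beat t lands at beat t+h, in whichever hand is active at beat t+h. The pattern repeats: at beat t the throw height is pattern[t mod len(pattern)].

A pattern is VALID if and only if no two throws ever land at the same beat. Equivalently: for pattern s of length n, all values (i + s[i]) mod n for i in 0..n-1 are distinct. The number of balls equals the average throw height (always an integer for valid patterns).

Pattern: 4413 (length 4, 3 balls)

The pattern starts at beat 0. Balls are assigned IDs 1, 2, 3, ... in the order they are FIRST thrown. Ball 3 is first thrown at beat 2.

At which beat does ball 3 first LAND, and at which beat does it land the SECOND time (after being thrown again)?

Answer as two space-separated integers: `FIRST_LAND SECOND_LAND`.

Answer: 3 6

Derivation:
Beat 0 (L): throw ball1 h=4 -> lands@4:L; in-air after throw: [b1@4:L]
Beat 1 (R): throw ball2 h=4 -> lands@5:R; in-air after throw: [b1@4:L b2@5:R]
Beat 2 (L): throw ball3 h=1 -> lands@3:R; in-air after throw: [b3@3:R b1@4:L b2@5:R]
Beat 3 (R): throw ball3 h=3 -> lands@6:L; in-air after throw: [b1@4:L b2@5:R b3@6:L]
Beat 4 (L): throw ball1 h=4 -> lands@8:L; in-air after throw: [b2@5:R b3@6:L b1@8:L]
Beat 5 (R): throw ball2 h=4 -> lands@9:R; in-air after throw: [b3@6:L b1@8:L b2@9:R]
Beat 6 (L): throw ball3 h=1 -> lands@7:R; in-air after throw: [b3@7:R b1@8:L b2@9:R]
Ball 3: thrown@2 h=1 -> first land @3; rethrown@3 h=3 -> second land @6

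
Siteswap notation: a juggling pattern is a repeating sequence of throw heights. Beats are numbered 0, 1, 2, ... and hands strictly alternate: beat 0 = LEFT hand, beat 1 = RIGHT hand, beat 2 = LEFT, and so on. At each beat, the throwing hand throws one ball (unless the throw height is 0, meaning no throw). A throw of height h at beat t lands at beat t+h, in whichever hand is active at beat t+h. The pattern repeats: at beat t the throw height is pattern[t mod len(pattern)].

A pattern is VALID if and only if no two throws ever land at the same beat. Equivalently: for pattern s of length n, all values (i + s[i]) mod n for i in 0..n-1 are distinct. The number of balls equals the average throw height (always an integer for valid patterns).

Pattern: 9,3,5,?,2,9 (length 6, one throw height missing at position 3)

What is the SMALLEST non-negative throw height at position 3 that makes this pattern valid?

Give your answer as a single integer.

Answer: 2

Derivation:
i=0: (0 + 9) mod 6 = 3
i=1: (1 + 3) mod 6 = 4
i=2: (2 + 5) mod 6 = 1
i=3: s[i]=? (unknown)
i=4: (4 + 2) mod 6 = 0
i=5: (5 + 9) mod 6 = 2
Known residues: [0, 1, 2, 3, 4]; need a permutation of 0..5, so missing residue r = 5
Need (3 + s) mod 6 = 5; smallest s = (5 - 3) mod 6 = 2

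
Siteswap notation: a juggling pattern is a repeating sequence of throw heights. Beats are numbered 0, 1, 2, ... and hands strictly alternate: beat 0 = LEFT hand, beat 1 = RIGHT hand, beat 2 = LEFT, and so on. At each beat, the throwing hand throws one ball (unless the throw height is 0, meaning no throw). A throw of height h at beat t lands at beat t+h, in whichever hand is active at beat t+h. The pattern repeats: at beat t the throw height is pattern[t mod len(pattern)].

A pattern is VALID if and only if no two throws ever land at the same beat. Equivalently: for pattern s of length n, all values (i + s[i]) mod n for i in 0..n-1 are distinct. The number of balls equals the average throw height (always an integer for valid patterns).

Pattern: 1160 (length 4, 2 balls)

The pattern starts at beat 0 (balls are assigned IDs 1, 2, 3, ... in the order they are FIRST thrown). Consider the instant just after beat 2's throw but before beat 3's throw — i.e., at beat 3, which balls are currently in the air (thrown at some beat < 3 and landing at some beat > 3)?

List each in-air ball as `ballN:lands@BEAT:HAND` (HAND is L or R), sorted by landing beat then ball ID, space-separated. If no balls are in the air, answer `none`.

Answer: ball1:lands@8:L

Derivation:
Beat 0 (L): throw ball1 h=1 -> lands@1:R; in-air after throw: [b1@1:R]
Beat 1 (R): throw ball1 h=1 -> lands@2:L; in-air after throw: [b1@2:L]
Beat 2 (L): throw ball1 h=6 -> lands@8:L; in-air after throw: [b1@8:L]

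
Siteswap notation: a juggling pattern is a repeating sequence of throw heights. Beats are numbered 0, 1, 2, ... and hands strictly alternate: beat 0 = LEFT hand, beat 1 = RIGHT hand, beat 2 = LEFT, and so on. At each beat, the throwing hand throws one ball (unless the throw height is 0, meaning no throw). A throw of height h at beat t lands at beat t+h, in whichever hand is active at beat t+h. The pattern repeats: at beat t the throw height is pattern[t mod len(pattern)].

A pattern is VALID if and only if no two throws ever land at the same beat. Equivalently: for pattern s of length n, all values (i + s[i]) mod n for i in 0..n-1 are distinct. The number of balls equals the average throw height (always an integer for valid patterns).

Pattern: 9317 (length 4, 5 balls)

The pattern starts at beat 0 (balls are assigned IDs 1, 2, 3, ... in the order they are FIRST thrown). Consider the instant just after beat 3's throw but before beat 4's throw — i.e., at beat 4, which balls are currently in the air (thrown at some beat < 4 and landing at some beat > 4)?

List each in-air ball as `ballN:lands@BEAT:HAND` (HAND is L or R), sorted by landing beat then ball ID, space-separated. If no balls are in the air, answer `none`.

Beat 0 (L): throw ball1 h=9 -> lands@9:R; in-air after throw: [b1@9:R]
Beat 1 (R): throw ball2 h=3 -> lands@4:L; in-air after throw: [b2@4:L b1@9:R]
Beat 2 (L): throw ball3 h=1 -> lands@3:R; in-air after throw: [b3@3:R b2@4:L b1@9:R]
Beat 3 (R): throw ball3 h=7 -> lands@10:L; in-air after throw: [b2@4:L b1@9:R b3@10:L]
Beat 4 (L): throw ball2 h=9 -> lands@13:R; in-air after throw: [b1@9:R b3@10:L b2@13:R]

Answer: ball1:lands@9:R ball3:lands@10:L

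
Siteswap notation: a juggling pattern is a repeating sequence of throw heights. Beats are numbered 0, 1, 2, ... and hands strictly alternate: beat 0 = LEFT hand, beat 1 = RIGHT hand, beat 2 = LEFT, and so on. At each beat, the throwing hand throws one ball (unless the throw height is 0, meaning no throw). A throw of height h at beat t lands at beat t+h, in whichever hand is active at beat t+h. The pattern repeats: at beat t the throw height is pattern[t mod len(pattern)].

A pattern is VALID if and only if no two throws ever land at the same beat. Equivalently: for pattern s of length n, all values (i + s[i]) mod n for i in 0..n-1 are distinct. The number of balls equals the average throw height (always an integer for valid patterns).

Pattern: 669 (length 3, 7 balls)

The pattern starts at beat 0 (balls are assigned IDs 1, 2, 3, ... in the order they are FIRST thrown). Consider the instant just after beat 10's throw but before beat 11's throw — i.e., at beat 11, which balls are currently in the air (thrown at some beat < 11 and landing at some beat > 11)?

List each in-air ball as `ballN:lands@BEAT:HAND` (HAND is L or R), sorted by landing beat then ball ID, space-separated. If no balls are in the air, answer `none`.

Answer: ball1:lands@12:L ball2:lands@13:R ball6:lands@14:L ball4:lands@15:R ball5:lands@16:L ball7:lands@17:R

Derivation:
Beat 0 (L): throw ball1 h=6 -> lands@6:L; in-air after throw: [b1@6:L]
Beat 1 (R): throw ball2 h=6 -> lands@7:R; in-air after throw: [b1@6:L b2@7:R]
Beat 2 (L): throw ball3 h=9 -> lands@11:R; in-air after throw: [b1@6:L b2@7:R b3@11:R]
Beat 3 (R): throw ball4 h=6 -> lands@9:R; in-air after throw: [b1@6:L b2@7:R b4@9:R b3@11:R]
Beat 4 (L): throw ball5 h=6 -> lands@10:L; in-air after throw: [b1@6:L b2@7:R b4@9:R b5@10:L b3@11:R]
Beat 5 (R): throw ball6 h=9 -> lands@14:L; in-air after throw: [b1@6:L b2@7:R b4@9:R b5@10:L b3@11:R b6@14:L]
Beat 6 (L): throw ball1 h=6 -> lands@12:L; in-air after throw: [b2@7:R b4@9:R b5@10:L b3@11:R b1@12:L b6@14:L]
Beat 7 (R): throw ball2 h=6 -> lands@13:R; in-air after throw: [b4@9:R b5@10:L b3@11:R b1@12:L b2@13:R b6@14:L]
Beat 8 (L): throw ball7 h=9 -> lands@17:R; in-air after throw: [b4@9:R b5@10:L b3@11:R b1@12:L b2@13:R b6@14:L b7@17:R]
Beat 9 (R): throw ball4 h=6 -> lands@15:R; in-air after throw: [b5@10:L b3@11:R b1@12:L b2@13:R b6@14:L b4@15:R b7@17:R]
Beat 10 (L): throw ball5 h=6 -> lands@16:L; in-air after throw: [b3@11:R b1@12:L b2@13:R b6@14:L b4@15:R b5@16:L b7@17:R]
Beat 11 (R): throw ball3 h=9 -> lands@20:L; in-air after throw: [b1@12:L b2@13:R b6@14:L b4@15:R b5@16:L b7@17:R b3@20:L]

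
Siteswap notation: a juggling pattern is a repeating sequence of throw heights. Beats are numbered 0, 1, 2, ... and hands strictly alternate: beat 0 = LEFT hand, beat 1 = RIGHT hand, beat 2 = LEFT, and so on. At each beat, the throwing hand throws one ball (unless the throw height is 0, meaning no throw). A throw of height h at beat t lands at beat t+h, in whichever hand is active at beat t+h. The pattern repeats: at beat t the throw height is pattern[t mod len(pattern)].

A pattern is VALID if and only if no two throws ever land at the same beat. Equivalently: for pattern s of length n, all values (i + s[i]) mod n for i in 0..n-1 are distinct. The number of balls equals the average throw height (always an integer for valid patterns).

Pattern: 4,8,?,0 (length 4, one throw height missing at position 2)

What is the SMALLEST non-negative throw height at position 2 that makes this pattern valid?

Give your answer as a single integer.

i=0: (0 + 4) mod 4 = 0
i=1: (1 + 8) mod 4 = 1
i=2: s[i]=? (unknown)
i=3: (3 + 0) mod 4 = 3
Known residues: [0, 1, 3]; need a permutation of 0..3, so missing residue r = 2
Need (2 + s) mod 4 = 2; smallest s = (2 - 2) mod 4 = 0

Answer: 0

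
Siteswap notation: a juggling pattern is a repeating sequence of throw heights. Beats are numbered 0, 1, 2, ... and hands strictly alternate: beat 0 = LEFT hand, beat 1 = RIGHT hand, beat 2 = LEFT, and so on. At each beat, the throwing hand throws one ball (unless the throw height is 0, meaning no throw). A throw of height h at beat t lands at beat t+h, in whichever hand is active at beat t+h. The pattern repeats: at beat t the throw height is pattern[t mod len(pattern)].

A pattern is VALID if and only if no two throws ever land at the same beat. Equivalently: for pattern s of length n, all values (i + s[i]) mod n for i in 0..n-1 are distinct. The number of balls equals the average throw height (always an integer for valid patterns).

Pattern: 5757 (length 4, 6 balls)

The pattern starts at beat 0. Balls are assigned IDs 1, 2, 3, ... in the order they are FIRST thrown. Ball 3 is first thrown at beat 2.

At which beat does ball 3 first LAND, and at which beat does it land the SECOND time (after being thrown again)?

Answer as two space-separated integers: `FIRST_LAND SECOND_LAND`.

Beat 0 (L): throw ball1 h=5 -> lands@5:R; in-air after throw: [b1@5:R]
Beat 1 (R): throw ball2 h=7 -> lands@8:L; in-air after throw: [b1@5:R b2@8:L]
Beat 2 (L): throw ball3 h=5 -> lands@7:R; in-air after throw: [b1@5:R b3@7:R b2@8:L]
Beat 3 (R): throw ball4 h=7 -> lands@10:L; in-air after throw: [b1@5:R b3@7:R b2@8:L b4@10:L]
Beat 4 (L): throw ball5 h=5 -> lands@9:R; in-air after throw: [b1@5:R b3@7:R b2@8:L b5@9:R b4@10:L]
Beat 5 (R): throw ball1 h=7 -> lands@12:L; in-air after throw: [b3@7:R b2@8:L b5@9:R b4@10:L b1@12:L]
Beat 6 (L): throw ball6 h=5 -> lands@11:R; in-air after throw: [b3@7:R b2@8:L b5@9:R b4@10:L b6@11:R b1@12:L]
Beat 7 (R): throw ball3 h=7 -> lands@14:L; in-air after throw: [b2@8:L b5@9:R b4@10:L b6@11:R b1@12:L b3@14:L]
Beat 8 (L): throw ball2 h=5 -> lands@13:R; in-air after throw: [b5@9:R b4@10:L b6@11:R b1@12:L b2@13:R b3@14:L]
Beat 9 (R): throw ball5 h=7 -> lands@16:L; in-air after throw: [b4@10:L b6@11:R b1@12:L b2@13:R b3@14:L b5@16:L]
Beat 10 (L): throw ball4 h=5 -> lands@15:R; in-air after throw: [b6@11:R b1@12:L b2@13:R b3@14:L b4@15:R b5@16:L]
Beat 11 (R): throw ball6 h=7 -> lands@18:L; in-air after throw: [b1@12:L b2@13:R b3@14:L b4@15:R b5@16:L b6@18:L]
Beat 12 (L): throw ball1 h=5 -> lands@17:R; in-air after throw: [b2@13:R b3@14:L b4@15:R b5@16:L b1@17:R b6@18:L]
Beat 13 (R): throw ball2 h=7 -> lands@20:L; in-air after throw: [b3@14:L b4@15:R b5@16:L b1@17:R b6@18:L b2@20:L]
Ball 3: thrown@2 h=5 -> first land @7; rethrown@7 h=7 -> second land @14

Answer: 7 14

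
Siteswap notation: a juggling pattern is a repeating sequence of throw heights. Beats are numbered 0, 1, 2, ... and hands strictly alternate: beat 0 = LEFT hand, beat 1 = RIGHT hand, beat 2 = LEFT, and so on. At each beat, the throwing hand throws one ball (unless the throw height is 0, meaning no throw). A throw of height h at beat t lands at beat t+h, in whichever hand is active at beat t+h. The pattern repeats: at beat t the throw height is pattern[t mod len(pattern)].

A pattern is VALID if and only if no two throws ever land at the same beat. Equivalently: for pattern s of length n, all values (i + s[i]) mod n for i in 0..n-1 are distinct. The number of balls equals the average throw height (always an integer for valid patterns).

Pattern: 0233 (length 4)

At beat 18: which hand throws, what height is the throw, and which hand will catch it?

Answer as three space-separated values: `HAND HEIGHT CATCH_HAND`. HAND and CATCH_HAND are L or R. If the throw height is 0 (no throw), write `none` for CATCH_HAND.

Beat 18: 18 mod 2 = 0, so hand = L
Throw height = pattern[18 mod 4] = pattern[2] = 3
Lands at beat 18+3=21, 21 mod 2 = 1, so catch hand = R

Answer: L 3 R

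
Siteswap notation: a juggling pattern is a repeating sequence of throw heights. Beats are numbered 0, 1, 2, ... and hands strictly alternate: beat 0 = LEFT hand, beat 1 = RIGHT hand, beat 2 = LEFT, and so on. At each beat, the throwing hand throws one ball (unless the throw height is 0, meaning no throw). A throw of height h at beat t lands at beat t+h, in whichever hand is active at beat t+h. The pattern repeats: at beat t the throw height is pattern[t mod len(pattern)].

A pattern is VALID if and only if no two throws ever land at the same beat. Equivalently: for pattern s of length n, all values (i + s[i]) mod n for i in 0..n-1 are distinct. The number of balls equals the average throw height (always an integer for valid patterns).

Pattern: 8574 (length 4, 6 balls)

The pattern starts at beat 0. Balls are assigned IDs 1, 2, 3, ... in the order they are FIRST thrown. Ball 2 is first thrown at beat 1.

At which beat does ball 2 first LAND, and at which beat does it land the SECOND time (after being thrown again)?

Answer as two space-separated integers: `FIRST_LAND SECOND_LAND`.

Answer: 6 13

Derivation:
Beat 0 (L): throw ball1 h=8 -> lands@8:L; in-air after throw: [b1@8:L]
Beat 1 (R): throw ball2 h=5 -> lands@6:L; in-air after throw: [b2@6:L b1@8:L]
Beat 2 (L): throw ball3 h=7 -> lands@9:R; in-air after throw: [b2@6:L b1@8:L b3@9:R]
Beat 3 (R): throw ball4 h=4 -> lands@7:R; in-air after throw: [b2@6:L b4@7:R b1@8:L b3@9:R]
Beat 4 (L): throw ball5 h=8 -> lands@12:L; in-air after throw: [b2@6:L b4@7:R b1@8:L b3@9:R b5@12:L]
Beat 5 (R): throw ball6 h=5 -> lands@10:L; in-air after throw: [b2@6:L b4@7:R b1@8:L b3@9:R b6@10:L b5@12:L]
Beat 6 (L): throw ball2 h=7 -> lands@13:R; in-air after throw: [b4@7:R b1@8:L b3@9:R b6@10:L b5@12:L b2@13:R]
Beat 7 (R): throw ball4 h=4 -> lands@11:R; in-air after throw: [b1@8:L b3@9:R b6@10:L b4@11:R b5@12:L b2@13:R]
Beat 8 (L): throw ball1 h=8 -> lands@16:L; in-air after throw: [b3@9:R b6@10:L b4@11:R b5@12:L b2@13:R b1@16:L]
Beat 9 (R): throw ball3 h=5 -> lands@14:L; in-air after throw: [b6@10:L b4@11:R b5@12:L b2@13:R b3@14:L b1@16:L]
Beat 10 (L): throw ball6 h=7 -> lands@17:R; in-air after throw: [b4@11:R b5@12:L b2@13:R b3@14:L b1@16:L b6@17:R]
Beat 11 (R): throw ball4 h=4 -> lands@15:R; in-air after throw: [b5@12:L b2@13:R b3@14:L b4@15:R b1@16:L b6@17:R]
Beat 12 (L): throw ball5 h=8 -> lands@20:L; in-air after throw: [b2@13:R b3@14:L b4@15:R b1@16:L b6@17:R b5@20:L]
Beat 13 (R): throw ball2 h=5 -> lands@18:L; in-air after throw: [b3@14:L b4@15:R b1@16:L b6@17:R b2@18:L b5@20:L]
Ball 2: thrown@1 h=5 -> first land @6; rethrown@6 h=7 -> second land @13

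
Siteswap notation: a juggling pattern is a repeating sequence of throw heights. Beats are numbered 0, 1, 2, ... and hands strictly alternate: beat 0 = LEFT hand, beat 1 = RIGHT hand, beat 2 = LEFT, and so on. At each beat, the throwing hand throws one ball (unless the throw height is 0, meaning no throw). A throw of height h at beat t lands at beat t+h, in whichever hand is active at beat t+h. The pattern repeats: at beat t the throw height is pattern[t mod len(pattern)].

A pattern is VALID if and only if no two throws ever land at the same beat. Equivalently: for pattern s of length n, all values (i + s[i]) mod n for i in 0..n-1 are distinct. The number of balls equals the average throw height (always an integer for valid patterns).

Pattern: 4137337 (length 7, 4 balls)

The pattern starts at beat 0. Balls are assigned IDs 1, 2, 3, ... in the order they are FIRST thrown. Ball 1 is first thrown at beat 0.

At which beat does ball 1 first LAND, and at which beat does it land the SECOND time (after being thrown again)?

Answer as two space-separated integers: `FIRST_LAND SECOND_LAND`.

Answer: 4 7

Derivation:
Beat 0 (L): throw ball1 h=4 -> lands@4:L; in-air after throw: [b1@4:L]
Beat 1 (R): throw ball2 h=1 -> lands@2:L; in-air after throw: [b2@2:L b1@4:L]
Beat 2 (L): throw ball2 h=3 -> lands@5:R; in-air after throw: [b1@4:L b2@5:R]
Beat 3 (R): throw ball3 h=7 -> lands@10:L; in-air after throw: [b1@4:L b2@5:R b3@10:L]
Beat 4 (L): throw ball1 h=3 -> lands@7:R; in-air after throw: [b2@5:R b1@7:R b3@10:L]
Beat 5 (R): throw ball2 h=3 -> lands@8:L; in-air after throw: [b1@7:R b2@8:L b3@10:L]
Beat 6 (L): throw ball4 h=7 -> lands@13:R; in-air after throw: [b1@7:R b2@8:L b3@10:L b4@13:R]
Beat 7 (R): throw ball1 h=4 -> lands@11:R; in-air after throw: [b2@8:L b3@10:L b1@11:R b4@13:R]
Ball 1: thrown@0 h=4 -> first land @4; rethrown@4 h=3 -> second land @7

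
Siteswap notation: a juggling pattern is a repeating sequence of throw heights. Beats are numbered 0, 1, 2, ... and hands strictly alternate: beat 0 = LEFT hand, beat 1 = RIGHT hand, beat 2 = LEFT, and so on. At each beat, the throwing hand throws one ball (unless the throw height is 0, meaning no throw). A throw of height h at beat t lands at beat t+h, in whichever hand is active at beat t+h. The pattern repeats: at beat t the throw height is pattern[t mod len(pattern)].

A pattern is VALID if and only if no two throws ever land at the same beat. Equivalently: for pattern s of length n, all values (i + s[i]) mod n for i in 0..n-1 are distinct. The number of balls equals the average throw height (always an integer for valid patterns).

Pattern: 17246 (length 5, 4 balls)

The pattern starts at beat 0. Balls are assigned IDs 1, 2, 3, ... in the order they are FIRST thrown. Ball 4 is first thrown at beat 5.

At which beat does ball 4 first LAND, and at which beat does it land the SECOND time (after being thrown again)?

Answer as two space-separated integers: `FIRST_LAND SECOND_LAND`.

Beat 0 (L): throw ball1 h=1 -> lands@1:R; in-air after throw: [b1@1:R]
Beat 1 (R): throw ball1 h=7 -> lands@8:L; in-air after throw: [b1@8:L]
Beat 2 (L): throw ball2 h=2 -> lands@4:L; in-air after throw: [b2@4:L b1@8:L]
Beat 3 (R): throw ball3 h=4 -> lands@7:R; in-air after throw: [b2@4:L b3@7:R b1@8:L]
Beat 4 (L): throw ball2 h=6 -> lands@10:L; in-air after throw: [b3@7:R b1@8:L b2@10:L]
Beat 5 (R): throw ball4 h=1 -> lands@6:L; in-air after throw: [b4@6:L b3@7:R b1@8:L b2@10:L]
Beat 6 (L): throw ball4 h=7 -> lands@13:R; in-air after throw: [b3@7:R b1@8:L b2@10:L b4@13:R]
Beat 7 (R): throw ball3 h=2 -> lands@9:R; in-air after throw: [b1@8:L b3@9:R b2@10:L b4@13:R]
Beat 8 (L): throw ball1 h=4 -> lands@12:L; in-air after throw: [b3@9:R b2@10:L b1@12:L b4@13:R]
Beat 9 (R): throw ball3 h=6 -> lands@15:R; in-air after throw: [b2@10:L b1@12:L b4@13:R b3@15:R]
Beat 10 (L): throw ball2 h=1 -> lands@11:R; in-air after throw: [b2@11:R b1@12:L b4@13:R b3@15:R]
Beat 11 (R): throw ball2 h=7 -> lands@18:L; in-air after throw: [b1@12:L b4@13:R b3@15:R b2@18:L]
Beat 12 (L): throw ball1 h=2 -> lands@14:L; in-air after throw: [b4@13:R b1@14:L b3@15:R b2@18:L]
Beat 13 (R): throw ball4 h=4 -> lands@17:R; in-air after throw: [b1@14:L b3@15:R b4@17:R b2@18:L]
Ball 4: thrown@5 h=1 -> first land @6; rethrown@6 h=7 -> second land @13

Answer: 6 13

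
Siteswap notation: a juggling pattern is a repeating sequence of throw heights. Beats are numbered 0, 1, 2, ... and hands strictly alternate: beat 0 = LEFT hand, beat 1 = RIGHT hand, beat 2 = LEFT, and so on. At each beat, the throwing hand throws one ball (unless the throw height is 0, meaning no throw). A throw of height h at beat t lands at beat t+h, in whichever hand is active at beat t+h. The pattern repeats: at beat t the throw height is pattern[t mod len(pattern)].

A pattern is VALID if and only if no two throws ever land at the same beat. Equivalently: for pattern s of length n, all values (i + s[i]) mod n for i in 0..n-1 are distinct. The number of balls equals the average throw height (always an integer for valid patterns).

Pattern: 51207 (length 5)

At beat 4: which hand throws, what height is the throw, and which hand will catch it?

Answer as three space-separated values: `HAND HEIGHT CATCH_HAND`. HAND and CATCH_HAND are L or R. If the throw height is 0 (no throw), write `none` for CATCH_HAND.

Answer: L 7 R

Derivation:
Beat 4: 4 mod 2 = 0, so hand = L
Throw height = pattern[4 mod 5] = pattern[4] = 7
Lands at beat 4+7=11, 11 mod 2 = 1, so catch hand = R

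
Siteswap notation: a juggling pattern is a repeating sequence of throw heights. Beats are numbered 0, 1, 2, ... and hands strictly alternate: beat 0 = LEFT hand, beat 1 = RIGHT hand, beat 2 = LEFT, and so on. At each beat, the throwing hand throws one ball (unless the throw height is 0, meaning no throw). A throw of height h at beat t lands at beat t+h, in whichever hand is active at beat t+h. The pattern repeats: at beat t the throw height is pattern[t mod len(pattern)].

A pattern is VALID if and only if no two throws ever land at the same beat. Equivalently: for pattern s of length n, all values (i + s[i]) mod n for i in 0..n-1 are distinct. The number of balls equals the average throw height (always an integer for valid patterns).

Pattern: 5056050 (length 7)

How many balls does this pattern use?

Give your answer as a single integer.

Answer: 3

Derivation:
Pattern = [5, 0, 5, 6, 0, 5, 0], length n = 7
  position 0: throw height = 5, running sum = 5
  position 1: throw height = 0, running sum = 5
  position 2: throw height = 5, running sum = 10
  position 3: throw height = 6, running sum = 16
  position 4: throw height = 0, running sum = 16
  position 5: throw height = 5, running sum = 21
  position 6: throw height = 0, running sum = 21
Total sum = 21; balls = sum / n = 21 / 7 = 3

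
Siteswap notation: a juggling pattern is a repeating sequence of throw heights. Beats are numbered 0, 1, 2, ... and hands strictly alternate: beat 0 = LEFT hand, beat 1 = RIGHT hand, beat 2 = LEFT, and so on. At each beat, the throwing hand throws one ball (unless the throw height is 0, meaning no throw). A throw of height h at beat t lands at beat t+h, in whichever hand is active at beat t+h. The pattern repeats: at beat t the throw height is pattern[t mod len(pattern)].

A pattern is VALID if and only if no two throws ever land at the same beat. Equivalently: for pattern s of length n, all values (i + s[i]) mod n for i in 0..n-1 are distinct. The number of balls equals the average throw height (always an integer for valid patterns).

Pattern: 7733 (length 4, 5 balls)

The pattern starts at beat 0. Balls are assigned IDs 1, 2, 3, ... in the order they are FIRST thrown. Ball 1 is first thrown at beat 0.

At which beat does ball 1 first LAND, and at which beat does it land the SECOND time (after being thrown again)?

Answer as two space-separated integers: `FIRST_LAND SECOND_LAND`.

Answer: 7 10

Derivation:
Beat 0 (L): throw ball1 h=7 -> lands@7:R; in-air after throw: [b1@7:R]
Beat 1 (R): throw ball2 h=7 -> lands@8:L; in-air after throw: [b1@7:R b2@8:L]
Beat 2 (L): throw ball3 h=3 -> lands@5:R; in-air after throw: [b3@5:R b1@7:R b2@8:L]
Beat 3 (R): throw ball4 h=3 -> lands@6:L; in-air after throw: [b3@5:R b4@6:L b1@7:R b2@8:L]
Beat 4 (L): throw ball5 h=7 -> lands@11:R; in-air after throw: [b3@5:R b4@6:L b1@7:R b2@8:L b5@11:R]
Beat 5 (R): throw ball3 h=7 -> lands@12:L; in-air after throw: [b4@6:L b1@7:R b2@8:L b5@11:R b3@12:L]
Beat 6 (L): throw ball4 h=3 -> lands@9:R; in-air after throw: [b1@7:R b2@8:L b4@9:R b5@11:R b3@12:L]
Beat 7 (R): throw ball1 h=3 -> lands@10:L; in-air after throw: [b2@8:L b4@9:R b1@10:L b5@11:R b3@12:L]
Beat 8 (L): throw ball2 h=7 -> lands@15:R; in-air after throw: [b4@9:R b1@10:L b5@11:R b3@12:L b2@15:R]
Beat 9 (R): throw ball4 h=7 -> lands@16:L; in-air after throw: [b1@10:L b5@11:R b3@12:L b2@15:R b4@16:L]
Beat 10 (L): throw ball1 h=3 -> lands@13:R; in-air after throw: [b5@11:R b3@12:L b1@13:R b2@15:R b4@16:L]
Ball 1: thrown@0 h=7 -> first land @7; rethrown@7 h=3 -> second land @10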